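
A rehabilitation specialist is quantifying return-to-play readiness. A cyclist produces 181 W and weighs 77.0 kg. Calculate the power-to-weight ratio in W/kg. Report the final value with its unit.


P/W = power / mass
= 181 / 77.0
= 2.351 W/kg

2.351 W/kg


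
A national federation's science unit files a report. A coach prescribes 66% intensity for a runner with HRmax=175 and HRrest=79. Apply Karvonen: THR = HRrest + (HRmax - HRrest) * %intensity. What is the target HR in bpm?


Heart rate reserve = 175 - 79 = 96
Intensity fraction = 66 / 100 = 0.66
THR = 79 + 96 * 0.66 = 142.36 bpm

142.36 bpm


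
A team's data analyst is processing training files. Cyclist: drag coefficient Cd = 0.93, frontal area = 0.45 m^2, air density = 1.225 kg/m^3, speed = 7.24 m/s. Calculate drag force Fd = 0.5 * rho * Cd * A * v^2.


v^2 = 7.24^2 = 52.4176
Fd = 0.5 * 1.225 * 0.93 * 0.45 * 52.4176
= 13.436 N

13.436 N


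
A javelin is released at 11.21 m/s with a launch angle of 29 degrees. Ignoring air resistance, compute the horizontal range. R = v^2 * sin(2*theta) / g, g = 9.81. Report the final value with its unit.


Launch speed squared = 125.6641
sin(2 * 29 deg) = 0.848048
Range = 125.6641 * 0.848048 / 9.81
= 10.863 m

10.863 m


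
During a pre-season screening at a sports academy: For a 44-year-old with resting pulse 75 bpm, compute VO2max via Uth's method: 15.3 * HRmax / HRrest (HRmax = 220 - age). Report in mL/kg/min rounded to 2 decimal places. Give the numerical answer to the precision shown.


Step 1: HRmax = 220 - 44 = 176 bpm
Step 2: Ratio = 176 / 75 = 2.3467
Step 3: VO2max = 15.3 * 2.3467 = 35.9 mL/kg/min

35.9 mL/kg/min


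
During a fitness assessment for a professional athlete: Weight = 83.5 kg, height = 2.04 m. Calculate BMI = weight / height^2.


height^2 = 2.04^2 = 4.1616
BMI = 83.5 / 4.1616 = 20.06 kg/m^2

20.06 kg/m^2


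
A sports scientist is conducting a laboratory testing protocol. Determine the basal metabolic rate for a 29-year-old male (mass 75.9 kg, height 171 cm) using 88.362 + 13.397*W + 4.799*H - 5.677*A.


BMR = 88.362 + 13.397*75.9 + 4.799*171 - 5.677*29
= 1761.19 kcal/day

1761.19 kcal/day


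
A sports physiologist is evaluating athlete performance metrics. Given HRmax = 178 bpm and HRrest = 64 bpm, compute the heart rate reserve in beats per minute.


Heart rate reserve = maximum HR minus resting HR
HRR = 178 - 64 = 114 bpm

114 bpm


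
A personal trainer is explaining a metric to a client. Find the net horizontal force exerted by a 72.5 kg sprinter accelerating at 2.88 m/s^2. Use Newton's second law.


Newton's second law: F = m * a
F = 72.5 * 2.88 = 208.8 N

208.8 N


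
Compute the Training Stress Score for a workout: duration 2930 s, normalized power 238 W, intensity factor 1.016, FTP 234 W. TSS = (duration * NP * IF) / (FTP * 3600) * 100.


Product = 2930 * 238 * 1.016 = 708497.44
Base = 234 * 3600 = 842400
TSS = 708497.44 / 842400 * 100 = 84.1

84.1 TSS


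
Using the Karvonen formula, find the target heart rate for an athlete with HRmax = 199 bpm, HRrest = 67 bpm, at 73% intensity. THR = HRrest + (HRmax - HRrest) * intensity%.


HRR = 199 - 67 = 132
THR = 67 + 132 * 0.73
= 67 + 96.36
= 163.36 bpm

163.36 bpm


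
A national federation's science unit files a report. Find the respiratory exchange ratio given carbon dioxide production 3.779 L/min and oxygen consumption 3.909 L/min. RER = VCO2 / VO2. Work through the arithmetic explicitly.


VCO2 = 3.779 L/min
VO2 = 3.909 L/min
RER = 3.779 / 3.909 = 0.9667

0.9667


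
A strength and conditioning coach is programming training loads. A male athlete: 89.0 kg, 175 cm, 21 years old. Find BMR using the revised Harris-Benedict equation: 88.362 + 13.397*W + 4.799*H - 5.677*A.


Intercept = 88.362
Weight contribution = 13.397 * 89.0 = 1192.333
Height contribution = 4.799 * 175 = 839.825
Age contribution = 5.677 * 21 = 119.217
BMR = 88.362 + 1192.333 + 839.825 - 119.217
= 2001.3 kcal/day

2001.3 kcal/day


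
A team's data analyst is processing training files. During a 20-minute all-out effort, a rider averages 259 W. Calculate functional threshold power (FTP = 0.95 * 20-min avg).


FTP = 0.95 * 259
= 246.05 W

246.05 W


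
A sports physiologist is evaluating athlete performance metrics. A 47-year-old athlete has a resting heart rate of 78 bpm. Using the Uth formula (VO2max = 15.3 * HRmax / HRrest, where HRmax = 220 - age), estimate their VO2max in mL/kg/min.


HRmax = 220 - 47 = 173 bpm
Ratio = HRmax / HRrest = 173 / 78 = 2.2179
VO2max = 15.3 * 2.2179 = 33.93 mL/kg/min

33.93 mL/kg/min


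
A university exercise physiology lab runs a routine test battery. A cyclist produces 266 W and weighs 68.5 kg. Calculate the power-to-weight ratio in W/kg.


P/W = power / mass
= 266 / 68.5
= 3.883 W/kg

3.883 W/kg


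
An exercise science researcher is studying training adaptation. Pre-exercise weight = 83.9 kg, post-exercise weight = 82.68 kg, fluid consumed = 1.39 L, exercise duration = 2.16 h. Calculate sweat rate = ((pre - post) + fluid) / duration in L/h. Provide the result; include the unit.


Weight loss = 83.9 - 82.68 = 1.22 kg (approx L)
Total sweat = 1.22 + 1.39 = 2.61 L
Sweat rate = 2.61 / 2.16 = 1.208 L/h

1.208 L/h


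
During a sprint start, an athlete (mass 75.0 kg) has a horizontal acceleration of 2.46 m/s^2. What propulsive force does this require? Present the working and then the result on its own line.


Propulsive force = mass * acceleration
= 75.0 kg * 2.46 m/s^2
= 184.5 N

184.5 N


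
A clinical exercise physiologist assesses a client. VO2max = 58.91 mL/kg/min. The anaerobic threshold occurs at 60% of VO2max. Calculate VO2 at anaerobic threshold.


AT fraction = 60 / 100 = 0.6
AT VO2 = 58.91 * 0.6
= 35.35 mL/kg/min

35.35 mL/kg/min


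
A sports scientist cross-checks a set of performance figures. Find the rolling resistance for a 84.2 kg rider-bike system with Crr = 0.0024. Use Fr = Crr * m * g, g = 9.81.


m * g = 84.2 * 9.81 = 826.002 N
Fr = 0.0024 * 826.002 = 1.982 N

1.982 N


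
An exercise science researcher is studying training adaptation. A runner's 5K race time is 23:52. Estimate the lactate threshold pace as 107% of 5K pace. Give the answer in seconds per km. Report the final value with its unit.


Total race time = 23*60 + 52 = 1432 seconds
5K pace = 1432 / 5 = 286.4 sec/km
LT pace = 286.4 * 1.07 = 306.45 sec/km

306.45 s/km


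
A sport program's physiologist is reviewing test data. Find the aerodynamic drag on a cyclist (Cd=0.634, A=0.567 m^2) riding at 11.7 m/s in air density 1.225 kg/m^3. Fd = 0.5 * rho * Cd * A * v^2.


Fd = 0.5 * 1.225 * 0.634 * 0.567 * 11.7^2
= 0.5 * 1.225 * 0.634 * 0.567 * 136.89
= 30.14 N

30.14 N


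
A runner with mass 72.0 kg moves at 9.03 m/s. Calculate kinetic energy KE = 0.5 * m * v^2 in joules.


v^2 = 9.03^2 = 81.5409
KE = 0.5 * 72.0 * 81.5409
= 2935.47 J

2935.47 J


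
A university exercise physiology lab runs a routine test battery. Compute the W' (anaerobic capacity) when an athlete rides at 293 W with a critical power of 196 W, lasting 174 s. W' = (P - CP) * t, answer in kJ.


Above-CP power = 97 W
Duration = 174 s
W' = 97 * 174 = 16878 J
Convert: 16878 / 1000 = 16.878 kJ

16.878 kJ


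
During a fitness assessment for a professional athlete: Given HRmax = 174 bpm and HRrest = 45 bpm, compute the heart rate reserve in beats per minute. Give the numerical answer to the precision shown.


Heart rate reserve = maximum HR minus resting HR
HRR = 174 - 45 = 129 bpm

129 bpm


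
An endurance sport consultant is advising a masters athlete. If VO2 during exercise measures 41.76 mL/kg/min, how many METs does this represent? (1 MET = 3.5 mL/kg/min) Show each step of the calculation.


METs = VO2 / 3.5 = 41.76 / 3.5 = 11.93

11.93 METs


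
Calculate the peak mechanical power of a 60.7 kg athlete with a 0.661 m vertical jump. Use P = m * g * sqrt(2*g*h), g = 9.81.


First, sqrt(2gh) = sqrt(2 * 9.81 * 0.661)
= sqrt(12.96882) = 3.601225 m/s
Power = 60.7 * 9.81 * 3.601225 = 2144.41 W

2144.41 W


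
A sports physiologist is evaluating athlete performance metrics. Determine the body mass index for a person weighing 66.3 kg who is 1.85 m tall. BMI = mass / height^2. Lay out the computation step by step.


BMI = mass / height^2
= 66.3 / 1.85^2
= 66.3 / 3.4225
= 19.37 kg/m^2

19.37 kg/m^2


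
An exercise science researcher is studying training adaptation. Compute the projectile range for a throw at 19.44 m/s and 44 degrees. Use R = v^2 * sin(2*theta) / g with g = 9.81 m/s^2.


Two times the angle = 88 degrees
sin(88) = 0.999391
R = 377.9136 * 0.999391 / 9.81 = 38.5 m

38.5 m


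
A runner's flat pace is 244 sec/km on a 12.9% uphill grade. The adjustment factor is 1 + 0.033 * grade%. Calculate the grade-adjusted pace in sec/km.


Factor = 1 + 0.033 * 12.9 = 1.4257
Adjusted pace = 244 * 1.4257
= 347.87 sec/km

347.87 s/km


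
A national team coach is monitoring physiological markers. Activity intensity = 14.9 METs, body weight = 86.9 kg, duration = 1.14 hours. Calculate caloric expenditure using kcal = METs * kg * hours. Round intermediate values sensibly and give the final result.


kcal = 14.9 * 86.9 * 1.14
= 1294.81 * 1.14
= 1476.08 kcal

1476.08 kcal


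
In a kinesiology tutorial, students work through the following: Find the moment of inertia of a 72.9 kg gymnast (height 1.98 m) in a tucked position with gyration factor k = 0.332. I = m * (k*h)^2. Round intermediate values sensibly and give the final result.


Radius of gyration = 0.332 * 1.98 = 0.65736 m
I = 72.9 * 0.65736^2
= 72.9 * 0.432122
= 31.502 kg*m^2

31.502 kg*m^2


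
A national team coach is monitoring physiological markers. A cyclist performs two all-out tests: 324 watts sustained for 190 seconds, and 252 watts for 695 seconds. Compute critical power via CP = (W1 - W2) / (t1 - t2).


W1 = P1 * t1 = 324 * 190 = 61560 J
W2 = P2 * t2 = 252 * 695 = 175140 J
CP = (61560 - 175140) / (190 - 695)
= 224.91 W

224.91 W


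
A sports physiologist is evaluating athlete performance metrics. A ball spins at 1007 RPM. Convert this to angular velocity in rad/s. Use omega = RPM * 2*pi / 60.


omega = 1007 * 2 * pi / 60
= 1007 * 6.28318531 / 60
= 6327.168 / 60
= 105.453 rad/s

105.453 rad/s


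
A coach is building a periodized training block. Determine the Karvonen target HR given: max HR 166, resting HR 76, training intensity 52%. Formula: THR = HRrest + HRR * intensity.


HRR = HRmax - HRrest = 166 - 76 = 90
THR = 76 + 90 * 0.52
= 122.8 bpm

122.8 bpm


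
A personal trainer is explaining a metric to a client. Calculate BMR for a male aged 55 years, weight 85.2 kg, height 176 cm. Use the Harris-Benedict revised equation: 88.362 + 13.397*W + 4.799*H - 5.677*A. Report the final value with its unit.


Substituting values:
W term = 13.397 * 85.2 = 1141.4244
H term = 4.799 * 176 = 844.624
A term = 5.677 * 55 = 312.235
BMR = 1762.18 kcal/day

1762.18 kcal/day


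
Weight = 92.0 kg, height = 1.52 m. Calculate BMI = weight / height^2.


height^2 = 1.52^2 = 2.3104
BMI = 92.0 / 2.3104 = 39.82 kg/m^2

39.82 kg/m^2


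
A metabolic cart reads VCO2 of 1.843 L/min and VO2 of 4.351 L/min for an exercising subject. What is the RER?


RER = VCO2 / VO2 = 1.843 / 4.351 = 0.4236

0.4236


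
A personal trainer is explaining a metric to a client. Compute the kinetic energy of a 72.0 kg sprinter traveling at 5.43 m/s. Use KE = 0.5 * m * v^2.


Velocity squared = 29.4849
KE = 0.5 * 72.0 * 29.4849 = 1061.46 J

1061.46 J


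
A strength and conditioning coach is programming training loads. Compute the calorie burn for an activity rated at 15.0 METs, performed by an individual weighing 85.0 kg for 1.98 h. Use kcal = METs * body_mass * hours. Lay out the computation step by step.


Product of METs and mass = 15.0 * 85.0 = 1275.0
Total kcal = 1275.0 * 1.98 = 2524.5 kcal

2524.5 kcal


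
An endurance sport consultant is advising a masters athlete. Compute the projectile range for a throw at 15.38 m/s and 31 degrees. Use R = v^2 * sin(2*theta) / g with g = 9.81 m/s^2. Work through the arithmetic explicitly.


Two times the angle = 62 degrees
sin(62) = 0.882948
R = 236.5444 * 0.882948 / 9.81 = 21.29 m

21.29 m


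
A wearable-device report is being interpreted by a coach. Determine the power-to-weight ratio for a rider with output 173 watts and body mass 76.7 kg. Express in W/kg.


P/W = 173 / 76.7 = 2.256 W/kg

2.256 W/kg


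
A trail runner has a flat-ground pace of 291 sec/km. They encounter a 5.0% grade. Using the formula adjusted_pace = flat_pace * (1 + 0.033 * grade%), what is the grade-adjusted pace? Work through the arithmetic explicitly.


Grade factor = 1 + 0.033 * 5.0 = 1.165
Adjusted = 291 * 1.165 = 339.02 sec/km

339.02 s/km


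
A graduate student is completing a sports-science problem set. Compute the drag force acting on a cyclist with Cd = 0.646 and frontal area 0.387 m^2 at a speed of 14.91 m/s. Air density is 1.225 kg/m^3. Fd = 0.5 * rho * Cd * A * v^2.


Step 1: v^2 = 222.3081
Step 2: Fd = 0.5 * 1.225 * 0.646 * 0.387 * 222.3081
= 34.041 N

34.041 N


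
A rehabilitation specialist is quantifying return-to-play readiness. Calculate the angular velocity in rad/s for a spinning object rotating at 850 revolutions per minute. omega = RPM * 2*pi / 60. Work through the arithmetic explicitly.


omega = RPM * 2*pi / 60
= 850 * 6.28318531 / 60
= 89.012 rad/s

89.012 rad/s


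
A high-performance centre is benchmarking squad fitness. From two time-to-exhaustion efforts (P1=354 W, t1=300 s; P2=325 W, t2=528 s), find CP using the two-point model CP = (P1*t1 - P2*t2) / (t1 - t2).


Work in trial 1 = 106200 J
Work in trial 2 = 171600 J
Delta work = -65400 J
Delta time = -228 s
CP = -65400 / -228 = 286.84 W

286.84 W


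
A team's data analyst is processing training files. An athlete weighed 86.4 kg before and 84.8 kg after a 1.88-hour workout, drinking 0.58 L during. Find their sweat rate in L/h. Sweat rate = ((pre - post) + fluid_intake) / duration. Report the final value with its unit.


Body mass change = 1.6 kg
Total sweat loss = 1.6 + 0.58 = 2.18 L
Rate = 2.18 / 1.88 = 1.16 L/h

1.16 L/h


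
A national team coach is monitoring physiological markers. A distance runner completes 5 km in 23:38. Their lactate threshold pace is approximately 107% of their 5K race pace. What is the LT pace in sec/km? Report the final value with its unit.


Convert to seconds: 23 min 38 s = 1418 s
Pace per km = 1418 / 5 = 283.6 s/km
LT pace = 283.6 * 1.07 = 303.45 s/km

303.45 s/km


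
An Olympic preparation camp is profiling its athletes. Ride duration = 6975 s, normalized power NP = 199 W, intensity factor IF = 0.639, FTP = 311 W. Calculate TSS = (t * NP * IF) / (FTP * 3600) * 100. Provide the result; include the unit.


Numerator = 6975 * 199 * 0.639 = 886947.975
Denominator = 311 * 3600 = 1119600
TSS = 886947.975 / 1119600 * 100
= 79.22

79.22 TSS


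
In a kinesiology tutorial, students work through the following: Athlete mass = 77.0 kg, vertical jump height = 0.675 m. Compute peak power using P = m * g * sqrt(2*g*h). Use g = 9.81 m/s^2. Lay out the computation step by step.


sqrt(2 * 9.81 * 0.675) = sqrt(13.2435) = 3.639162 m/s
P = 77.0 * 9.81 * 3.639162
= 2748.91 W

2748.91 W


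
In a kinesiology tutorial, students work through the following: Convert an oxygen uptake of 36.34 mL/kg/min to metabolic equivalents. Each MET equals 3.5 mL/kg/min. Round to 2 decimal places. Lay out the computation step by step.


One MET = 3.5 mL/kg/min
Number of METs = 36.34 / 3.5
= 10.38 METs

10.38 METs


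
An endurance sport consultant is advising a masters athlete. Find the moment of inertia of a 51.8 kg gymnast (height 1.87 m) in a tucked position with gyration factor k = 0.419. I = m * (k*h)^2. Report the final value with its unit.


Radius of gyration = 0.419 * 1.87 = 0.78353 m
I = 51.8 * 0.78353^2
= 51.8 * 0.613919
= 31.801 kg*m^2

31.801 kg*m^2


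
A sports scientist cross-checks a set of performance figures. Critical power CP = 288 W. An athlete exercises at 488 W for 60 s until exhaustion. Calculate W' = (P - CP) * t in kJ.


P - CP = 488 - 288 = 200 W
W' = 200 * 60 = 12000 J
= 12000 / 1000 = 12.0 kJ

12.0 kJ


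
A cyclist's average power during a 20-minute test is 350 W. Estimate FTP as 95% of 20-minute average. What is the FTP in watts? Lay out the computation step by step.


FTP = 20-min power * 0.95
= 350 * 0.95
= 332.5 W

332.5 W


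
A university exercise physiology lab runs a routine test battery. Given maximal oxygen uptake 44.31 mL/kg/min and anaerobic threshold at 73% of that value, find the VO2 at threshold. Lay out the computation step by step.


Percentage as decimal = 0.73
VO2 at AT = 44.31 * 0.73 = 32.35 mL/kg/min

32.35 mL/kg/min


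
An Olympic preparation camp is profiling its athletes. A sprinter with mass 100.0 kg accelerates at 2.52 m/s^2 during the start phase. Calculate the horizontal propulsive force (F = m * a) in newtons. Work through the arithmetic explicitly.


F = m * a
= 100.0 * 2.52
= 252.0 N

252.0 N


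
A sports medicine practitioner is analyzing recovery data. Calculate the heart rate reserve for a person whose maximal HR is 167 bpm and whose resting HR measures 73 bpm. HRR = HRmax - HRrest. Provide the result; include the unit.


HRmax = 167 bpm
HRrest = 73 bpm
HRR = 167 - 73 = 94 bpm

94 bpm


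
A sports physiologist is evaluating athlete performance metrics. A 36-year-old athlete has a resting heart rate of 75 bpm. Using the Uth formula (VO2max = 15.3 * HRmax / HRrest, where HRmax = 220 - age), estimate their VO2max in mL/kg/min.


HRmax = 220 - 36 = 184 bpm
Ratio = HRmax / HRrest = 184 / 75 = 2.4533
VO2max = 15.3 * 2.4533 = 37.54 mL/kg/min

37.54 mL/kg/min


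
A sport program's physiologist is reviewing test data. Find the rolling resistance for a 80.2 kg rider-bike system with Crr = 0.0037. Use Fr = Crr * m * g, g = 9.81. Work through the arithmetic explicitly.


m * g = 80.2 * 9.81 = 786.762 N
Fr = 0.0037 * 786.762 = 2.911 N

2.911 N


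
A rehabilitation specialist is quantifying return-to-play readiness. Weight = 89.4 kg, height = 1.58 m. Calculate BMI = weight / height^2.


height^2 = 1.58^2 = 2.4964
BMI = 89.4 / 2.4964 = 35.81 kg/m^2

35.81 kg/m^2


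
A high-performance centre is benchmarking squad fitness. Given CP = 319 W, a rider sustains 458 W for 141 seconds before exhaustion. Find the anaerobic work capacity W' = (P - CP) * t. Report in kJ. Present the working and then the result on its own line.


Excess power = 458 - 319 = 139 W
Work above CP = 139 * 141 = 19599 J
W' = 19.599 kJ

19.599 kJ


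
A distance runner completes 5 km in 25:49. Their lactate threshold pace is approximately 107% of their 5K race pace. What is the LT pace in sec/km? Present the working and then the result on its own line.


Convert to seconds: 25 min 49 s = 1549 s
Pace per km = 1549 / 5 = 309.8 s/km
LT pace = 309.8 * 1.07 = 331.49 s/km

331.49 s/km


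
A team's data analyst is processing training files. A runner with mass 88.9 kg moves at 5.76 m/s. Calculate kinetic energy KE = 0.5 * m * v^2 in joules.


v^2 = 5.76^2 = 33.1776
KE = 0.5 * 88.9 * 33.1776
= 1474.74 J

1474.74 J


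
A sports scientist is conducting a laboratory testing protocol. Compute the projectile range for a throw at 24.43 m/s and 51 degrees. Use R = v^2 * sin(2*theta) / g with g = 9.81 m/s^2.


Two times the angle = 102 degrees
sin(102) = 0.978148
R = 596.8249 * 0.978148 / 9.81 = 59.509 m

59.509 m


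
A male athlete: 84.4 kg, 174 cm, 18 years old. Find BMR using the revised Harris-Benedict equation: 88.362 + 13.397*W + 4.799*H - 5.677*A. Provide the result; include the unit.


Intercept = 88.362
Weight contribution = 13.397 * 84.4 = 1130.7068
Height contribution = 4.799 * 174 = 835.026
Age contribution = 5.677 * 18 = 102.186
BMR = 88.362 + 1130.7068 + 835.026 - 102.186
= 1951.91 kcal/day

1951.91 kcal/day


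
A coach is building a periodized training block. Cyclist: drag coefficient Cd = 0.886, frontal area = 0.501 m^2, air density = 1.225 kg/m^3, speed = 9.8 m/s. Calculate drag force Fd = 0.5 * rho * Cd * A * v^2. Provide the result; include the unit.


v^2 = 9.8^2 = 96.04
Fd = 0.5 * 1.225 * 0.886 * 0.501 * 96.04
= 26.111 N

26.111 N


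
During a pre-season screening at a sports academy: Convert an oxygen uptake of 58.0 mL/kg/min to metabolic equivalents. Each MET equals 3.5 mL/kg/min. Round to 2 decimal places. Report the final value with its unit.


One MET = 3.5 mL/kg/min
Number of METs = 58.0 / 3.5
= 16.57 METs

16.57 METs


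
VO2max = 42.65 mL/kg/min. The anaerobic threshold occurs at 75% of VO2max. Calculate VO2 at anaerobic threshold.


AT fraction = 75 / 100 = 0.75
AT VO2 = 42.65 * 0.75
= 31.99 mL/kg/min

31.99 mL/kg/min


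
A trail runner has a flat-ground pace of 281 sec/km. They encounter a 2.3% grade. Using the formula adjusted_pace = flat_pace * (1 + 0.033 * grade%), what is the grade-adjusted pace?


Grade factor = 1 + 0.033 * 2.3 = 1.0759
Adjusted = 281 * 1.0759 = 302.33 sec/km

302.33 s/km


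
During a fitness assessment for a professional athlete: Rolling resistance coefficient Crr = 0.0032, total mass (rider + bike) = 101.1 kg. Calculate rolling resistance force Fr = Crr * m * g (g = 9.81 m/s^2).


Fr = Crr * m * g
= 0.0032 * 101.1 * 9.81
= 3.174 N

3.174 N


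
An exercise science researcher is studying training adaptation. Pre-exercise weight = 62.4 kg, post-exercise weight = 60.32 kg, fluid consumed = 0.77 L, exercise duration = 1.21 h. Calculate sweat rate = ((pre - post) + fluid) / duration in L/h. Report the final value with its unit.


Weight loss = 62.4 - 60.32 = 2.08 kg (approx L)
Total sweat = 2.08 + 0.77 = 2.85 L
Sweat rate = 2.85 / 1.21 = 2.355 L/h

2.355 L/h


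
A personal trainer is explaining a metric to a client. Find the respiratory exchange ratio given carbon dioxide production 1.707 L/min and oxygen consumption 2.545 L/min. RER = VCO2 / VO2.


VCO2 = 1.707 L/min
VO2 = 2.545 L/min
RER = 1.707 / 2.545 = 0.6707

0.6707


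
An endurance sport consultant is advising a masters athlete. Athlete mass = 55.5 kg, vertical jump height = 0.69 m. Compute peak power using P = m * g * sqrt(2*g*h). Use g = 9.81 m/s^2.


sqrt(2 * 9.81 * 0.69) = sqrt(13.5378) = 3.679375 m/s
P = 55.5 * 9.81 * 3.679375
= 2003.25 W

2003.25 W


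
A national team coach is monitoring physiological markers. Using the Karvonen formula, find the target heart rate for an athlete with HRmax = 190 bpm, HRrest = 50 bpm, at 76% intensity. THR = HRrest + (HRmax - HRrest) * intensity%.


HRR = 190 - 50 = 140
THR = 50 + 140 * 0.76
= 50 + 106.4
= 156.4 bpm

156.4 bpm


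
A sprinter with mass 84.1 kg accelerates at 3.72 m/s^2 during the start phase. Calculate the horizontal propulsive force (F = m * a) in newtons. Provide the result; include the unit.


F = m * a
= 84.1 * 3.72
= 312.85 N

312.85 N


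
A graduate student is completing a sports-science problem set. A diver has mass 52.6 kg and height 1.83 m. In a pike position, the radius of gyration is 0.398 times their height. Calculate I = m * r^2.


r = 0.398 * 1.83 = 0.72834 m
I = m * r^2 = 52.6 * 0.530479 = 27.903 kg*m^2

27.903 kg*m^2


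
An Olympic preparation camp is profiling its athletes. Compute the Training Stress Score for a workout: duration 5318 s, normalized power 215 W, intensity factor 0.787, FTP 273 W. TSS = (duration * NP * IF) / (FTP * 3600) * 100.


Product = 5318 * 215 * 0.787 = 899832.19
Base = 273 * 3600 = 982800
TSS = 899832.19 / 982800 * 100 = 91.56

91.56 TSS


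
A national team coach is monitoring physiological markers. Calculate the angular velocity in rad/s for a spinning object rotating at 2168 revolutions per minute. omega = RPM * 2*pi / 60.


omega = RPM * 2*pi / 60
= 2168 * 6.28318531 / 60
= 227.032 rad/s

227.032 rad/s


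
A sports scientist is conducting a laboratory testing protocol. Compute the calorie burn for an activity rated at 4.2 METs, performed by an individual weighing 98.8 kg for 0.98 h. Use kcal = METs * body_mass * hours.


Product of METs and mass = 4.2 * 98.8 = 414.96
Total kcal = 414.96 * 0.98 = 406.66 kcal

406.66 kcal


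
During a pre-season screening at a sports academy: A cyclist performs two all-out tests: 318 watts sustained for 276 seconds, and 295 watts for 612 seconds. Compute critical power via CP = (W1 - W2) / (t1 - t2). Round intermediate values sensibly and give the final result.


W1 = P1 * t1 = 318 * 276 = 87768 J
W2 = P2 * t2 = 295 * 612 = 180540 J
CP = (87768 - 180540) / (276 - 612)
= 276.11 W

276.11 W


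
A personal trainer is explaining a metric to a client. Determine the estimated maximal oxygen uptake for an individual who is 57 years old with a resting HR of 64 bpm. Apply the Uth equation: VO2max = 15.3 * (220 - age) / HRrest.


HRmax = 220 - 57 = 163
VO2max = 15.3 * (163 / 64)
= 15.3 * 2.5469
= 38.97 mL/kg/min

38.97 mL/kg/min


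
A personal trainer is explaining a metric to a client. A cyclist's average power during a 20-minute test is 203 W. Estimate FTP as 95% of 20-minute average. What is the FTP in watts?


FTP = 20-min power * 0.95
= 203 * 0.95
= 192.85 W

192.85 W


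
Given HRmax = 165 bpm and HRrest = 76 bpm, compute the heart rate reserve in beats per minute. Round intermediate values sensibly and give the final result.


Heart rate reserve = maximum HR minus resting HR
HRR = 165 - 76 = 89 bpm

89 bpm


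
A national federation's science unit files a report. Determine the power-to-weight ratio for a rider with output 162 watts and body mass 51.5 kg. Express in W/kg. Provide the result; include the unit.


P/W = 162 / 51.5 = 3.146 W/kg

3.146 W/kg


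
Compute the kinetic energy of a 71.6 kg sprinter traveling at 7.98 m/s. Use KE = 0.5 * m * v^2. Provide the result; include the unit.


Velocity squared = 63.6804
KE = 0.5 * 71.6 * 63.6804 = 2279.76 J

2279.76 J


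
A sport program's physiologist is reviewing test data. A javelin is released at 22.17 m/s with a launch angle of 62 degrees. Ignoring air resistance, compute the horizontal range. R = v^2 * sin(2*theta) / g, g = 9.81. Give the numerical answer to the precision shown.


Launch speed squared = 491.5089
sin(2 * 62 deg) = 0.829038
Range = 491.5089 * 0.829038 / 9.81
= 41.537 m

41.537 m


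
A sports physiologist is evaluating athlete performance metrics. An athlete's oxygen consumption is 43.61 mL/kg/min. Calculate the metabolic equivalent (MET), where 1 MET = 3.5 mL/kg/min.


MET = VO2 / 3.5
= 43.61 / 3.5
= 12.46 METs

12.46 METs


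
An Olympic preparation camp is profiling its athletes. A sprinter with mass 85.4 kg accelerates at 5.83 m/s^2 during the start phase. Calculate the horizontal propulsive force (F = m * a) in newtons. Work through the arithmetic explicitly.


F = m * a
= 85.4 * 5.83
= 497.88 N

497.88 N


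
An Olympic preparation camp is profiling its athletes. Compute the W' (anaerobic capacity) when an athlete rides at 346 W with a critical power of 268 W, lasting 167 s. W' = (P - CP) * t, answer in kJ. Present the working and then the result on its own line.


Above-CP power = 78 W
Duration = 167 s
W' = 78 * 167 = 13026 J
Convert: 13026 / 1000 = 13.026 kJ

13.026 kJ


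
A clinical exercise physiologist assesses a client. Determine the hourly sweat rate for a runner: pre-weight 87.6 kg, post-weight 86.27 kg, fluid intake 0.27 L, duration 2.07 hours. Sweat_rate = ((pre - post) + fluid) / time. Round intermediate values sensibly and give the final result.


Mass lost = 87.6 - 86.27 = 1.33 kg
Add fluid consumed: 1.33 + 0.27 = 1.6 L total sweat
Sweat rate = 1.6 / 2.07 = 0.773 L/h

0.773 L/h


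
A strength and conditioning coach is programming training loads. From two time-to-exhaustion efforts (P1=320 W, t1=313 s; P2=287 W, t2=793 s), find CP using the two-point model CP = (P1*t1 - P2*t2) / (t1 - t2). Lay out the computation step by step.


Work in trial 1 = 100160 J
Work in trial 2 = 227591 J
Delta work = -127431 J
Delta time = -480 s
CP = -127431 / -480 = 265.48 W

265.48 W


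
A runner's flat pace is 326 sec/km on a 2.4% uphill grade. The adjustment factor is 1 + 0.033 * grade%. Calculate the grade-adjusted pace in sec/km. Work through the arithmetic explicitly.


Factor = 1 + 0.033 * 2.4 = 1.0792
Adjusted pace = 326 * 1.0792
= 351.82 sec/km

351.82 s/km


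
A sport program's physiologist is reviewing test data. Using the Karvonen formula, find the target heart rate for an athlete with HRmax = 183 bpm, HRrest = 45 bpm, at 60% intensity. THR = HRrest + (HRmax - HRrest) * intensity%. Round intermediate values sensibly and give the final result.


HRR = 183 - 45 = 138
THR = 45 + 138 * 0.6
= 45 + 82.8
= 127.8 bpm

127.8 bpm


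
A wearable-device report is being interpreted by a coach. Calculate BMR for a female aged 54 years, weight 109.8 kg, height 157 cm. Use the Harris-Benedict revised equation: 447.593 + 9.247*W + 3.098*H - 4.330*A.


Substituting values:
W term = 9.247 * 109.8 = 1015.3206
H term = 3.098 * 157 = 486.386
A term = 4.330 * 54 = 233.82
BMR = 1715.48 kcal/day

1715.48 kcal/day


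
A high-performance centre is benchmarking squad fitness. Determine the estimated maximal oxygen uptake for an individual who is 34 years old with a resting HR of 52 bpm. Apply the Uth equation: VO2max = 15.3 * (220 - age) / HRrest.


HRmax = 220 - 34 = 186
VO2max = 15.3 * (186 / 52)
= 15.3 * 3.5769
= 54.73 mL/kg/min

54.73 mL/kg/min


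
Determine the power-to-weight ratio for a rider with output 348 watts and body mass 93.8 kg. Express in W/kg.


P/W = 348 / 93.8 = 3.71 W/kg

3.71 W/kg


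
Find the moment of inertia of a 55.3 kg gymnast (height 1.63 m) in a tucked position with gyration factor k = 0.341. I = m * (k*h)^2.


Radius of gyration = 0.341 * 1.63 = 0.55583 m
I = 55.3 * 0.55583^2
= 55.3 * 0.308947
= 17.085 kg*m^2

17.085 kg*m^2


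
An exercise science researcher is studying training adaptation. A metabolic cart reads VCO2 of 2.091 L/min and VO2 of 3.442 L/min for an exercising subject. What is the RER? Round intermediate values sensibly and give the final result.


RER = VCO2 / VO2 = 2.091 / 3.442 = 0.6075

0.6075


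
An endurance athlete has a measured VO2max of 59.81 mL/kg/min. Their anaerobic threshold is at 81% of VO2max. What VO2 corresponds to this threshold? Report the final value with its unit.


Anaerobic threshold VO2 = VO2max * 81%
= 59.81 * 0.81
= 48.45 mL/kg/min

48.45 mL/kg/min


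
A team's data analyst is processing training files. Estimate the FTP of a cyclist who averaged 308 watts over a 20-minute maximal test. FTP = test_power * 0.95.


FTP = 308 * 0.95 = 292.6 W

292.6 W


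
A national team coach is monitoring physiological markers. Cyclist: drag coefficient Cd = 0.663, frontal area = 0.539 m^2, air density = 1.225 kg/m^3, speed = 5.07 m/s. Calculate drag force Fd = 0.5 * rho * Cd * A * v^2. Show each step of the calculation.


v^2 = 5.07^2 = 25.7049
Fd = 0.5 * 1.225 * 0.663 * 0.539 * 25.7049
= 5.626 N

5.626 N


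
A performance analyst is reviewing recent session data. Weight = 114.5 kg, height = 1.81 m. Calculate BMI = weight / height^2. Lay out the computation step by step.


height^2 = 1.81^2 = 3.2761
BMI = 114.5 / 3.2761 = 34.95 kg/m^2

34.95 kg/m^2


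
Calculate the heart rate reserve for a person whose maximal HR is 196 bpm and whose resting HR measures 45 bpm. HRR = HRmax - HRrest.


HRmax = 196 bpm
HRrest = 45 bpm
HRR = 196 - 45 = 151 bpm

151 bpm


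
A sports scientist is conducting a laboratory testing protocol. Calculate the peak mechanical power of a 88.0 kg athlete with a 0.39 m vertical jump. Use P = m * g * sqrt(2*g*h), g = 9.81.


First, sqrt(2gh) = sqrt(2 * 9.81 * 0.39)
= sqrt(7.6518) = 2.766189 m/s
Power = 88.0 * 9.81 * 2.766189 = 2388.0 W

2388.0 W


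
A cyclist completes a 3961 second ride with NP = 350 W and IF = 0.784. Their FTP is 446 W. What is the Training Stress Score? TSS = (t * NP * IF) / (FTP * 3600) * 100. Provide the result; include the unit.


t * NP * IF = 3961 * 350 * 0.784 = 1086898.4
FTP * 3600 = 1605600
TSS = (1086898.4 / 1605600) * 100 = 67.69

67.69 TSS


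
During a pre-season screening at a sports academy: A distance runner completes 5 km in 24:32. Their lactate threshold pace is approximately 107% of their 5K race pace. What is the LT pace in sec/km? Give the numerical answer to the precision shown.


Convert to seconds: 24 min 32 s = 1472 s
Pace per km = 1472 / 5 = 294.4 s/km
LT pace = 294.4 * 1.07 = 315.01 s/km

315.01 s/km


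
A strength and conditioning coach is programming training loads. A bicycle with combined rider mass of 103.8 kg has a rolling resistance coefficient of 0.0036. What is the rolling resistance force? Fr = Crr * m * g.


Fr = 0.0036 * 103.8 * 9.81
= 0.37368 * 9.81
= 3.666 N

3.666 N


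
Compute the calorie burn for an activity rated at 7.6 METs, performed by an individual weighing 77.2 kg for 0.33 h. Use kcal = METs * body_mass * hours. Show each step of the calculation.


Product of METs and mass = 7.6 * 77.2 = 586.72
Total kcal = 586.72 * 0.33 = 193.62 kcal

193.62 kcal


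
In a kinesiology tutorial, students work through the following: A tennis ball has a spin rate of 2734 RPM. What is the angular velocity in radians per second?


Convert RPM to rad/s: multiply by 2*pi and divide by 60
omega = 2734 * 2 * pi / 60
= 286.304 rad/s

286.304 rad/s


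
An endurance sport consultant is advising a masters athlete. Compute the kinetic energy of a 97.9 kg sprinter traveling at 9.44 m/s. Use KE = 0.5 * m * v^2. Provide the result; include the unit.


Velocity squared = 89.1136
KE = 0.5 * 97.9 * 89.1136 = 4362.11 J

4362.11 J


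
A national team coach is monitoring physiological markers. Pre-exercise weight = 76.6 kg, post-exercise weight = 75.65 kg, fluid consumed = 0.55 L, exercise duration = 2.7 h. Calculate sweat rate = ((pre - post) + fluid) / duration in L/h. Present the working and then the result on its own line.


Weight loss = 76.6 - 75.65 = 0.95 kg (approx L)
Total sweat = 0.95 + 0.55 = 1.5 L
Sweat rate = 1.5 / 2.7 = 0.556 L/h

0.556 L/h


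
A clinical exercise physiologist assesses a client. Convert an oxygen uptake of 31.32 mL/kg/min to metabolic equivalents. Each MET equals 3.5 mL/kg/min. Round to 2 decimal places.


One MET = 3.5 mL/kg/min
Number of METs = 31.32 / 3.5
= 8.95 METs

8.95 METs


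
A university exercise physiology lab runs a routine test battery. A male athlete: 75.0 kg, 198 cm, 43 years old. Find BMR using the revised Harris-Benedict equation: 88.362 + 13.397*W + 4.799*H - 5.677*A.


Intercept = 88.362
Weight contribution = 13.397 * 75.0 = 1004.775
Height contribution = 4.799 * 198 = 950.202
Age contribution = 5.677 * 43 = 244.111
BMR = 88.362 + 1004.775 + 950.202 - 244.111
= 1799.23 kcal/day

1799.23 kcal/day


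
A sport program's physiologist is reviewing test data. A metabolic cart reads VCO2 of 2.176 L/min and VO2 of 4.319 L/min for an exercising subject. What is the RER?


RER = VCO2 / VO2 = 2.176 / 4.319 = 0.5038

0.5038


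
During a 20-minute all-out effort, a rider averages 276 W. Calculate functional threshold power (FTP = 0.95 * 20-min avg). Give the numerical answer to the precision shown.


FTP = 0.95 * 276
= 262.2 W

262.2 W


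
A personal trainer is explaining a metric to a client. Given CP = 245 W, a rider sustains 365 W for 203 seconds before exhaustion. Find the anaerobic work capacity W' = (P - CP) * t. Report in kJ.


Excess power = 365 - 245 = 120 W
Work above CP = 120 * 203 = 24360 J
W' = 24.36 kJ

24.36 kJ


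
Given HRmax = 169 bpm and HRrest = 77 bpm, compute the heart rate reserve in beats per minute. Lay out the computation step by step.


Heart rate reserve = maximum HR minus resting HR
HRR = 169 - 77 = 92 bpm

92 bpm


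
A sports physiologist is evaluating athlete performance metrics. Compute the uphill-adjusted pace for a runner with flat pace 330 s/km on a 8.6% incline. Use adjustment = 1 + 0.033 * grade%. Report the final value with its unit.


Adjustment factor = 1 + 0.033 * 8.6 = 1.2838
Grade-adjusted pace = 330 * 1.2838 = 423.65 s/km

423.65 s/km


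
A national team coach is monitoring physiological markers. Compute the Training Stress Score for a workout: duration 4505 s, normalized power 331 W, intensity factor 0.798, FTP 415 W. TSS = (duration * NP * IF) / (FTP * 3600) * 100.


Product = 4505 * 331 * 0.798 = 1189941.69
Base = 415 * 3600 = 1494000
TSS = 1189941.69 / 1494000 * 100 = 79.65

79.65 TSS


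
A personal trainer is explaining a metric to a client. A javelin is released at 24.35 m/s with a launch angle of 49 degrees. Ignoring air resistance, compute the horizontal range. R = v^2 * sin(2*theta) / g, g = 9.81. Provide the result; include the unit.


Launch speed squared = 592.9225
sin(2 * 49 deg) = 0.990268
Range = 592.9225 * 0.990268 / 9.81
= 59.852 m

59.852 m


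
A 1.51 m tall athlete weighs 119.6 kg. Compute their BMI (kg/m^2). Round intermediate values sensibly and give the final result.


height^2 = 2.2801 m^2
BMI = 119.6 / 2.2801 = 52.45 kg/m^2

52.45 kg/m^2


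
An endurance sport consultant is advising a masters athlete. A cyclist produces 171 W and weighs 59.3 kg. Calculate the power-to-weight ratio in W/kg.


P/W = power / mass
= 171 / 59.3
= 2.884 W/kg

2.884 W/kg


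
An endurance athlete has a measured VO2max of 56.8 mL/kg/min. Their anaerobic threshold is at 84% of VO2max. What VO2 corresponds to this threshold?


Anaerobic threshold VO2 = VO2max * 84%
= 56.8 * 0.84
= 47.71 mL/kg/min

47.71 mL/kg/min


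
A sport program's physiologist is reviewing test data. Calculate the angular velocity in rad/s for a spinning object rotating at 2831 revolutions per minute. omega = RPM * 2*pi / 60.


omega = RPM * 2*pi / 60
= 2831 * 6.28318531 / 60
= 296.462 rad/s

296.462 rad/s


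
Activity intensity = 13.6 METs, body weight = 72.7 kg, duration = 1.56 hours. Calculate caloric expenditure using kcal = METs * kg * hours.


kcal = 13.6 * 72.7 * 1.56
= 988.72 * 1.56
= 1542.4 kcal

1542.4 kcal


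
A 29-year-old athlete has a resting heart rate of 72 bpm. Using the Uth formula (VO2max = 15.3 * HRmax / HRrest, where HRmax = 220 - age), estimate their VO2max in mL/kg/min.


HRmax = 220 - 29 = 191 bpm
Ratio = HRmax / HRrest = 191 / 72 = 2.6528
VO2max = 15.3 * 2.6528 = 40.59 mL/kg/min

40.59 mL/kg/min


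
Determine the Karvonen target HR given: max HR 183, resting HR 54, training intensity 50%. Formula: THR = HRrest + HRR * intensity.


HRR = HRmax - HRrest = 183 - 54 = 129
THR = 54 + 129 * 0.5
= 118.5 bpm

118.5 bpm


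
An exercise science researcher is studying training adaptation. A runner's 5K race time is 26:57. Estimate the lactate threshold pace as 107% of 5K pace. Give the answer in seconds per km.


Total race time = 26*60 + 57 = 1617 seconds
5K pace = 1617 / 5 = 323.4 sec/km
LT pace = 323.4 * 1.07 = 346.04 sec/km

346.04 s/km


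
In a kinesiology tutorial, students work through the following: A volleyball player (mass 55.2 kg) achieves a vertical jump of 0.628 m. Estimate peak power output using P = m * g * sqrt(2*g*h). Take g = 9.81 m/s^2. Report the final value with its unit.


2 * g * h = 2 * 9.81 * 0.628 = 12.32136
sqrt(12.32136) = 3.510179 m/s
P = 55.2 * 9.81 * 3.510179 = 1900.8 W

1900.8 W


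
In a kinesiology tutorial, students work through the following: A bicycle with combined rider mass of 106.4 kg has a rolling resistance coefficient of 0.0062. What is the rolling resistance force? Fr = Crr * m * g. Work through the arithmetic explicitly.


Fr = 0.0062 * 106.4 * 9.81
= 0.65968 * 9.81
= 6.471 N

6.471 N


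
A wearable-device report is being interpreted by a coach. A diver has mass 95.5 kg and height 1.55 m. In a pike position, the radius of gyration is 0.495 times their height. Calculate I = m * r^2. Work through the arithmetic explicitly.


r = 0.495 * 1.55 = 0.76725 m
I = m * r^2 = 95.5 * 0.588673 = 56.218 kg*m^2

56.218 kg*m^2
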